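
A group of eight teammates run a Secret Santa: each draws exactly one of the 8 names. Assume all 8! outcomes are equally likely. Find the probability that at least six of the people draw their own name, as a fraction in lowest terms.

29/40320

Favorable outcomes: Σ_{i≥6} C(8,i)·!(8-i) = 28·1 + 8·0 + 1·1 = 29.
Total outcomes: 8! = 40320.
Probability = 29/40320 = 29/40320.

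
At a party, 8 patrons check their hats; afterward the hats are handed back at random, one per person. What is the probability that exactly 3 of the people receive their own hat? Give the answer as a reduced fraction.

Favorable outcomes: C(8,3)·!5 = 56·44 = 2464.
Total outcomes: 8! = 40320.
Probability = 2464/40320 = 11/180.

11/180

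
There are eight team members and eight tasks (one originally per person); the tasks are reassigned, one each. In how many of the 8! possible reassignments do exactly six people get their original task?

28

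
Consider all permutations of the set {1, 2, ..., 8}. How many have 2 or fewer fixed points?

Sum C(8,i)·!(8-i) for i = 0..2:
  i=0: C(8,0)·!8 = 1·14833 = 14833
  i=1: C(8,1)·!7 = 8·1854 = 14832
  i=2: C(8,2)·!6 = 28·265 = 7420
Total = 37085.

37085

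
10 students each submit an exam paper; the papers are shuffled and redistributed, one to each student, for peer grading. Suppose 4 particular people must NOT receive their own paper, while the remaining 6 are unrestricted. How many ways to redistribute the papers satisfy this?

2399760

Inclusion-exclusion on the 4 forbidden self-matches:
Σ_{j=0}^{4} (-1)^j C(4,j)(10-j)!
= C(4,0)·10! - C(4,1)·9! + C(4,2)·8! - C(4,3)·7! + C(4,4)·6!
= 3628800 - 1451520 + 241920 - 20160 + 720
= 2399760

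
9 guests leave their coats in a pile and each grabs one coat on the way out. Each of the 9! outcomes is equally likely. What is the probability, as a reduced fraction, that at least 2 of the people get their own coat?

95887/362880

Favorable outcomes: Σ_{i≥2} C(9,i)·!(9-i) = 36·1854 + 84·265 + 126·44 + 126·9 + 84·2 + 36·1 + 9·0 + 1·1 = 95887.
Total outcomes: 9! = 362880.
Probability = 95887/362880 = 95887/362880.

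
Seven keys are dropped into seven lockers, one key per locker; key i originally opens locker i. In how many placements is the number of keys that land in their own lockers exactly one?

Choose which one of the 7 is fixed: C(7,1) = 7.
The remaining 6 must be deranged: !6 = 265.
Total: 7 × 265 = 1855.

1855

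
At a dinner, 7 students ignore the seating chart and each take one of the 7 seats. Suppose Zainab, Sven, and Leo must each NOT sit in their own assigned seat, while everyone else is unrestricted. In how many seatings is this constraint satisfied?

3216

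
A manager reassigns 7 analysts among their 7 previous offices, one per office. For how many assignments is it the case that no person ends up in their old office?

1854

The number of derangements of 7 is !7 = Σ_{k=0}^{7} (-1)^k·7!/k!
= 7! - 7!/1! + 7!/2! - 7!/3! + 7!/4! - 7!/5! + 7!/6! - 7!/7!
= 5040 - 5040 + 2520 - 840 + 210 - 42 + 7 - 1
= 1854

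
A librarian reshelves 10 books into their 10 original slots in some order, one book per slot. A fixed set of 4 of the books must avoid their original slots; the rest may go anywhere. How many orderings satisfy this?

2399760

Let A_j be the event that the j-th constrained one is fixed. By inclusion-exclusion over the 4 events:
Σ_{j=0}^{4} (-1)^j C(4,j)(10-j)!
= C(4,0)·10! - C(4,1)·9! + C(4,2)·8! - C(4,3)·7! + C(4,4)·6!
= 3628800 - 1451520 + 241920 - 20160 + 720
= 2399760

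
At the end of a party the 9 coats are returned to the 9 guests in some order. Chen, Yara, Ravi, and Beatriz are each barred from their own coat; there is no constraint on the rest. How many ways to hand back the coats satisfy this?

229080

Inclusion-exclusion on the 4 forbidden self-matches:
Σ_{j=0}^{4} (-1)^j C(4,j)(9-j)!
= C(4,0)·9! - C(4,1)·8! + C(4,2)·7! - C(4,3)·6! + C(4,4)·5!
= 362880 - 161280 + 30240 - 2880 + 120
= 229080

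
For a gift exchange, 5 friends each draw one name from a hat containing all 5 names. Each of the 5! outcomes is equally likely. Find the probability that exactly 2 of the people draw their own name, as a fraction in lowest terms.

Favorable outcomes: C(5,2)·!3 = 10·2 = 20.
Total outcomes: 5! = 120.
Probability = 20/120 = 1/6.

1/6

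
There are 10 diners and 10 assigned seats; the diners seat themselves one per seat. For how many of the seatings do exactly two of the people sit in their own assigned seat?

667485

Choose which 2 of the 10 are fixed: C(10,2) = 45.
The other 8 form a derangement: !8 = 14833.
Total: 45 × 14833 = 667485.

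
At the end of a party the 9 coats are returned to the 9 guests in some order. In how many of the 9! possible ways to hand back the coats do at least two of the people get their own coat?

95887

# with exactly i fixed is C(9,i)·!(9-i); sum over i=2..9:
  i=2: C(9,2)·!7 = 36·1854 = 66744
  i=3: C(9,3)·!6 = 84·265 = 22260
  i=4: C(9,4)·!5 = 126·44 = 5544
  i=5: C(9,5)·!4 = 126·9 = 1134
  i=6: C(9,6)·!3 = 84·2 = 168
  i=7: C(9,7)·!2 = 36·1 = 36
  i=8: C(9,8)·!1 = 9·0 = 0
  i=9: C(9,9)·!0 = 1·1 = 1
Total = 95887.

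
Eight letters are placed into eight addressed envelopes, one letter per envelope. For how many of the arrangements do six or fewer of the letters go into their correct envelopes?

40319

# with exactly i fixed is C(8,i)·!(8-i); sum over i=0..6:
  i=0: C(8,0)·!8 = 1·14833 = 14833
  i=1: C(8,1)·!7 = 8·1854 = 14832
  i=2: C(8,2)·!6 = 28·265 = 7420
  i=3: C(8,3)·!5 = 56·44 = 2464
  i=4: C(8,4)·!4 = 70·9 = 630
  i=5: C(8,5)·!3 = 56·2 = 112
  i=6: C(8,6)·!2 = 28·1 = 28
Total = 40319.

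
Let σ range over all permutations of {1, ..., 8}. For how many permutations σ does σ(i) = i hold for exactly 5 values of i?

Pick the 5 fixed positions: C(8,5) = 56 ways.
The remaining 3 must be deranged: !3 = 2.
Total: 56 × 2 = 112.

112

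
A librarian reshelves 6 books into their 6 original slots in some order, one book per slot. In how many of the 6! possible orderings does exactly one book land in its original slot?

264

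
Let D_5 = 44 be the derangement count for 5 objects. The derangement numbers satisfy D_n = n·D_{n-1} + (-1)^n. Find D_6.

265

D_6 = 6·44 + 1 = 265.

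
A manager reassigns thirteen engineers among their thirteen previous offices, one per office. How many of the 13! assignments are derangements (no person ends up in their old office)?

2290792932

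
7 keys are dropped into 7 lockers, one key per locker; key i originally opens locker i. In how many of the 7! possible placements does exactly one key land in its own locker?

1855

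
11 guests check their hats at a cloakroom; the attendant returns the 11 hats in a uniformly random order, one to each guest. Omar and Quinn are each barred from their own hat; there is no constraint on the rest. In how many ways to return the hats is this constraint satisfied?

Let A_j be the event that the j-th constrained one is fixed. By inclusion-exclusion over the 2 events:
Σ_{j=0}^{2} (-1)^j C(2,j)(11-j)!
= C(2,0)·11! - C(2,1)·10! + C(2,2)·9!
= 39916800 - 7257600 + 362880
= 33022080

33022080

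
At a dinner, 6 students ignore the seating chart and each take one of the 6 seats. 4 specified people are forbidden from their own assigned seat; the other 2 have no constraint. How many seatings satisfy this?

362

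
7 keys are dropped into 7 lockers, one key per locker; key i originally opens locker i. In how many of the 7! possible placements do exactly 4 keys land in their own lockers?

70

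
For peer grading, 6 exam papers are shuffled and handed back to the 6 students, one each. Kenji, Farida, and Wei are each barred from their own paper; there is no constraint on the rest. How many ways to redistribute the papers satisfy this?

Let A_j be the event that the j-th constrained one is fixed. By inclusion-exclusion over the 3 events:
Σ_{j=0}^{3} (-1)^j C(3,j)(6-j)!
= C(3,0)·6! - C(3,1)·5! + C(3,2)·4! - C(3,3)·3!
= 720 - 360 + 72 - 6
= 426

426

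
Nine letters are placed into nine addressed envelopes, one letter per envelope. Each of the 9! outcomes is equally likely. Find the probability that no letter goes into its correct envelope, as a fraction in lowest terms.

Favorable outcomes: !9 = 133496.
Total outcomes: 9! = 362880.
Probability = 133496/362880 = 16687/45360.

16687/45360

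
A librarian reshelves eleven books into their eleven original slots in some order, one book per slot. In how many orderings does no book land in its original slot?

Use !n = (n-1)(!(n-1) + !(n-2)).
!11 = 10·(1334961 + 133496) = 10·1468457 = 14684570

14684570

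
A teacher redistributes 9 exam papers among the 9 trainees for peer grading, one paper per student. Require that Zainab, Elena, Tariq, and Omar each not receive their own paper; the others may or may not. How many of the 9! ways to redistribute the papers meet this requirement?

229080

Inclusion-exclusion on the 4 forbidden self-matches:
Σ_{j=0}^{4} (-1)^j C(4,j)(9-j)!
= C(4,0)·9! - C(4,1)·8! + C(4,2)·7! - C(4,3)·6! + C(4,4)·5!
= 362880 - 161280 + 30240 - 2880 + 120
= 229080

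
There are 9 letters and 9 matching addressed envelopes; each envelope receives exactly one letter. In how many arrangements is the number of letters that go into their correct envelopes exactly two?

Pick the 2 fixed positions: C(9,2) = 36 ways.
The other 7 form a derangement: !7 = 1854.
Total: 36 × 1854 = 66744.

66744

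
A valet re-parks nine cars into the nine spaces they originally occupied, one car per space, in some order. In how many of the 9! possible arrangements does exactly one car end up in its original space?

133497

Choose which one of the 9 is fixed: C(9,1) = 9.
The remaining 8 must be deranged: !8 = 14833.
Total: 9 × 14833 = 133497.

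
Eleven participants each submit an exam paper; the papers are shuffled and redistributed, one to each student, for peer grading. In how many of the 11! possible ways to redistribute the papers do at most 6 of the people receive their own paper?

39913444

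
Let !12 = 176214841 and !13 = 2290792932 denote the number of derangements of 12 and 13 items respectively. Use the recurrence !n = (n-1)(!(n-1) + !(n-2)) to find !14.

32071101049

!14 = (14-1)·(!13 + !12) = 13·(2290792932 + 176214841) = 13·2467007773 = 32071101049.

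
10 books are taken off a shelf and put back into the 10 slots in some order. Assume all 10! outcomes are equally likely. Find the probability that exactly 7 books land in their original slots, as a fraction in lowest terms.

Favorable outcomes: C(10,7)·!3 = 120·2 = 240.
Total outcomes: 10! = 3628800.
Probability = 240/3628800 = 1/15120.

1/15120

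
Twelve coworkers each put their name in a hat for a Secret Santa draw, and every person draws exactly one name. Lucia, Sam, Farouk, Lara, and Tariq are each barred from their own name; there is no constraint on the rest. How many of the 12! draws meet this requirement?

312273360

Let A_j be the event that the j-th constrained one is fixed. By inclusion-exclusion over the 5 events:
Σ_{j=0}^{5} (-1)^j C(5,j)(12-j)!
= C(5,0)·12! - C(5,1)·11! + C(5,2)·10! - C(5,3)·9! + C(5,4)·8! - C(5,5)·7!
= 479001600 - 199584000 + 36288000 - 3628800 + 201600 - 5040
= 312273360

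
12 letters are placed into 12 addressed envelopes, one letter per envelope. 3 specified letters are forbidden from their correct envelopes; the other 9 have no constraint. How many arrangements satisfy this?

Let A_j be the event that the j-th constrained one is fixed. By inclusion-exclusion over the 3 events:
Σ_{j=0}^{3} (-1)^j C(3,j)(12-j)!
= C(3,0)·12! - C(3,1)·11! + C(3,2)·10! - C(3,3)·9!
= 479001600 - 119750400 + 10886400 - 362880
= 369774720

369774720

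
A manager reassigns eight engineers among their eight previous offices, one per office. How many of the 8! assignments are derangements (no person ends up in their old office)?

By inclusion-exclusion, !8 = Σ (-1)^k · 8!/k! for k=0..8
= 8! - 8!/1! + 8!/2! - 8!/3! + 8!/4! - 8!/5! + 8!/6! - 8!/7! + 8!/8!
= 40320 - 40320 + 20160 - 6720 + 1680 - 336 + 56 - 8 + 1
= 14833

14833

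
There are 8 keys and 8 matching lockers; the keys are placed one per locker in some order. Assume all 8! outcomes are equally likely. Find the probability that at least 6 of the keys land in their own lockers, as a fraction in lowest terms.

29/40320

Favorable outcomes: Σ_{i≥6} C(8,i)·!(8-i) = 28·1 + 8·0 + 1·1 = 29.
Total outcomes: 8! = 40320.
Probability = 29/40320 = 29/40320.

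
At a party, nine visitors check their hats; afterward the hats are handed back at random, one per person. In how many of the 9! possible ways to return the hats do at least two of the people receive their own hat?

95887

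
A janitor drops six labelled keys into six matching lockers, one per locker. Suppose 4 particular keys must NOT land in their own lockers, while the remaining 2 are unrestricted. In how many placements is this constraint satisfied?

362

Inclusion-exclusion on the 4 forbidden self-matches:
Σ_{j=0}^{4} (-1)^j C(4,j)(6-j)!
= C(4,0)·6! - C(4,1)·5! + C(4,2)·4! - C(4,3)·3! + C(4,4)·2!
= 720 - 480 + 144 - 24 + 2
= 362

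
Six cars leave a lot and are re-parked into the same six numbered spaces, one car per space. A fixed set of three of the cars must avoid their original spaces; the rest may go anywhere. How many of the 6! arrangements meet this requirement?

426

Inclusion-exclusion on the 3 forbidden self-matches:
Σ_{j=0}^{3} (-1)^j C(3,j)(6-j)!
= C(3,0)·6! - C(3,1)·5! + C(3,2)·4! - C(3,3)·3!
= 720 - 360 + 72 - 6
= 426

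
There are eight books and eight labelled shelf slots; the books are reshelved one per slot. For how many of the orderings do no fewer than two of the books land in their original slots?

10655

Sum C(8,i)·!(8-i) for i = 2..8:
  i=2: C(8,2)·!6 = 28·265 = 7420
  i=3: C(8,3)·!5 = 56·44 = 2464
  i=4: C(8,4)·!4 = 70·9 = 630
  i=5: C(8,5)·!3 = 56·2 = 112
  i=6: C(8,6)·!2 = 28·1 = 28
  i=7: C(8,7)·!1 = 8·0 = 0
  i=8: C(8,8)·!0 = 1·1 = 1
Total = 10655.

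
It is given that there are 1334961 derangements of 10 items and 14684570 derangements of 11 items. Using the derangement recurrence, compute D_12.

176214841

D_12 = (12-1)·(D_11 + D_10) = 11·(14684570 + 1334961) = 11·16019531 = 176214841.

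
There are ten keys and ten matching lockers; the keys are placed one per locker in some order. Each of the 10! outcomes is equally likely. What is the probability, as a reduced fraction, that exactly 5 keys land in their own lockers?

11/3600

Favorable outcomes: C(10,5)·!5 = 252·44 = 11088.
Total outcomes: 10! = 3628800.
Probability = 11088/3628800 = 11/3600.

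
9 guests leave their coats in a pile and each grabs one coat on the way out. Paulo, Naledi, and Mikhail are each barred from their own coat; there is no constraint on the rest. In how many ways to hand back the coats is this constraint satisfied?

Let A_j be the event that the j-th constrained one is fixed. By inclusion-exclusion over the 3 events:
Σ_{j=0}^{3} (-1)^j C(3,j)(9-j)!
= C(3,0)·9! - C(3,1)·8! + C(3,2)·7! - C(3,3)·6!
= 362880 - 120960 + 15120 - 720
= 256320

256320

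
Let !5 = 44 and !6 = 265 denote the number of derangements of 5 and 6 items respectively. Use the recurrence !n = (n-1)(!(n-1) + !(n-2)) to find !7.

1854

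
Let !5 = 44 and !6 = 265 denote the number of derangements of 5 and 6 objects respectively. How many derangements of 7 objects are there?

!7 = (7-1)·(!6 + !5) = 6·(265 + 44) = 6·309 = 1854.

1854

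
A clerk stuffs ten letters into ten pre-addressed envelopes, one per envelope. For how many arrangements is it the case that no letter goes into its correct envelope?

1334961

The subfactorial !10 = [10!/e] (nearest integer).
10! = 3628800, and 3628800/e ≈ 1334960.92, so !10 = 1334961.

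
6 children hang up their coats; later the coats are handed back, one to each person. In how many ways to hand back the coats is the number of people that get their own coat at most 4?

Sum C(6,i)·!(6-i) for i = 0..4:
  i=0: C(6,0)·!6 = 1·265 = 265
  i=1: C(6,1)·!5 = 6·44 = 264
  i=2: C(6,2)·!4 = 15·9 = 135
  i=3: C(6,3)·!3 = 20·2 = 40
  i=4: C(6,4)·!2 = 15·1 = 15
Total = 719.

719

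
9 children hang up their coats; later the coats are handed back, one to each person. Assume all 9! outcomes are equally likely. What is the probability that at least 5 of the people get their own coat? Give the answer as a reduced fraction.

Favorable outcomes: Σ_{i≥5} C(9,i)·!(9-i) = 126·9 + 84·2 + 36·1 + 9·0 + 1·1 = 1339.
Total outcomes: 9! = 362880.
Probability = 1339/362880 = 1339/362880.

1339/362880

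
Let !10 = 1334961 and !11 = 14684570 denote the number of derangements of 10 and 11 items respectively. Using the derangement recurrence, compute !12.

176214841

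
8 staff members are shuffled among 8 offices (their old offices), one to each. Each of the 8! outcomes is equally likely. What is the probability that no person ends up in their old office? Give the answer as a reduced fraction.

2119/5760

Favorable outcomes: !8 = 14833.
Total outcomes: 8! = 40320.
Probability = 14833/40320 = 2119/5760.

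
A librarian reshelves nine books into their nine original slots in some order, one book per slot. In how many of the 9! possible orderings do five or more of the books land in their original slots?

1339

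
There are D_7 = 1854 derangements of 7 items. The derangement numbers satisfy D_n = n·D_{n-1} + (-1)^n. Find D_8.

14833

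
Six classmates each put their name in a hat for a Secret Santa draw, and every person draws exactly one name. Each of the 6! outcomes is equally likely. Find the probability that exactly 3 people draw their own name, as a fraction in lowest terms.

1/18

Favorable outcomes: C(6,3)·!3 = 20·2 = 40.
Total outcomes: 6! = 720.
Probability = 40/720 = 1/18.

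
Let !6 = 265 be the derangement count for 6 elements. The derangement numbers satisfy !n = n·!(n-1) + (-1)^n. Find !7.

1854

!7 = 7·265 - 1 = 1854.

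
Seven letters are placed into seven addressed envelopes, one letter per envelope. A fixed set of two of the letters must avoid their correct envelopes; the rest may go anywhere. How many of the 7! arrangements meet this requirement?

3720

Let A_j be the event that the j-th constrained one is fixed. By inclusion-exclusion over the 2 events:
Σ_{j=0}^{2} (-1)^j C(2,j)(7-j)!
= C(2,0)·7! - C(2,1)·6! + C(2,2)·5!
= 5040 - 1440 + 120
= 3720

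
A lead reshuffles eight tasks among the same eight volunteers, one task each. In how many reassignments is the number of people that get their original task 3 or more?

3235

Sum C(8,i)·!(8-i) for i = 3..8:
  i=3: C(8,3)·!5 = 56·44 = 2464
  i=4: C(8,4)·!4 = 70·9 = 630
  i=5: C(8,5)·!3 = 56·2 = 112
  i=6: C(8,6)·!2 = 28·1 = 28
  i=7: C(8,7)·!1 = 8·0 = 0
  i=8: C(8,8)·!0 = 1·1 = 1
Total = 3235.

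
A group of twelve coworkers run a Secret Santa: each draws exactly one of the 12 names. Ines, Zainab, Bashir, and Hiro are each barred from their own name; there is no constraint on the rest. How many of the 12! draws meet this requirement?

339696000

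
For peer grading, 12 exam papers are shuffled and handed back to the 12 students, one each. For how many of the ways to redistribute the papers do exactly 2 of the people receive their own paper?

88107426

Choose which 2 of the 12 are fixed: C(12,2) = 66.
The remaining 10 must be deranged: !10 = 1334961.
Total: 66 × 1334961 = 88107426.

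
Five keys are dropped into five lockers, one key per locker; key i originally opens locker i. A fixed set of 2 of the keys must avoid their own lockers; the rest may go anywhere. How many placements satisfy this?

Inclusion-exclusion on the 2 forbidden self-matches:
Σ_{j=0}^{2} (-1)^j C(2,j)(5-j)!
= C(2,0)·5! - C(2,1)·4! + C(2,2)·3!
= 120 - 48 + 6
= 78

78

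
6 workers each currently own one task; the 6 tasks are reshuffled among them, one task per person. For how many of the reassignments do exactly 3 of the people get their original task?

40

Pick the 3 fixed positions: C(6,3) = 20 ways.
The remaining 3 must be deranged: !3 = 2.
Total: 20 × 2 = 40.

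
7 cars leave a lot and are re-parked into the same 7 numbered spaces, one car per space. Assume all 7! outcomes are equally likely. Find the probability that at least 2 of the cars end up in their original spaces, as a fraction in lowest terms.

Favorable outcomes: Σ_{i≥2} C(7,i)·!(7-i) = 21·44 + 35·9 + 35·2 + 21·1 + 7·0 + 1·1 = 1331.
Total outcomes: 7! = 5040.
Probability = 1331/5040 = 1331/5040.

1331/5040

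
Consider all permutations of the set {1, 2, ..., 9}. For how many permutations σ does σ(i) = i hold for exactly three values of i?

22260

Choose which 3 of the 9 are fixed: C(9,3) = 84.
The other 6 form a derangement: !6 = 265.
Total: 84 × 265 = 22260.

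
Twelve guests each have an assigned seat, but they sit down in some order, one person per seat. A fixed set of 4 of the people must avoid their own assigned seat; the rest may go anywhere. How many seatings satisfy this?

339696000

Let A_j be the event that the j-th constrained one is fixed. By inclusion-exclusion over the 4 events:
Σ_{j=0}^{4} (-1)^j C(4,j)(12-j)!
= C(4,0)·12! - C(4,1)·11! + C(4,2)·10! - C(4,3)·9! + C(4,4)·8!
= 479001600 - 159667200 + 21772800 - 1451520 + 40320
= 339696000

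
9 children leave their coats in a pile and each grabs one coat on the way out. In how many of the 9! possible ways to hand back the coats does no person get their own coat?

133496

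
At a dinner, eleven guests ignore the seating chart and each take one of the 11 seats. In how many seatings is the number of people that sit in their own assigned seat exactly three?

Pick the 3 fixed positions: C(11,3) = 165 ways.
The remaining 8 must be deranged: !8 = 14833.
Total: 165 × 14833 = 2447445.

2447445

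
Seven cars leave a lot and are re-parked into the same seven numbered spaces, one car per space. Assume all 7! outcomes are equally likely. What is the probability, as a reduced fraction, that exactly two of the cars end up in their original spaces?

Favorable outcomes: C(7,2)·!5 = 21·44 = 924.
Total outcomes: 7! = 5040.
Probability = 924/5040 = 11/60.

11/60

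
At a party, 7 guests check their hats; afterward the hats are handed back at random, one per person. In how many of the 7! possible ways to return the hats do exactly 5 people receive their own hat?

21

Pick the 5 fixed positions: C(7,5) = 21 ways.
The other 2 form a derangement: !2 = 1.
Total: 21 × 1 = 21.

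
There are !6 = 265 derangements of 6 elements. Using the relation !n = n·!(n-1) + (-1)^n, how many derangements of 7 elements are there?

!7 = 7·265 - 1 = 1854.

1854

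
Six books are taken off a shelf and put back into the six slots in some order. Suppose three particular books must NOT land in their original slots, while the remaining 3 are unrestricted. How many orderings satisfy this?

426

Inclusion-exclusion on the 3 forbidden self-matches:
Σ_{j=0}^{3} (-1)^j C(3,j)(6-j)!
= C(3,0)·6! - C(3,1)·5! + C(3,2)·4! - C(3,3)·3!
= 720 - 360 + 72 - 6
= 426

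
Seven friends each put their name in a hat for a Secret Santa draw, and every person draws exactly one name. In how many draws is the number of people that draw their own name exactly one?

Choose which one of the 7 is fixed: C(7,1) = 7.
The other 6 form a derangement: !6 = 265.
Total: 7 × 265 = 1855.

1855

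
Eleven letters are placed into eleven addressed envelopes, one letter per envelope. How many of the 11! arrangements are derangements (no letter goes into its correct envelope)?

!11 = 11! · Σ_{k=0}^{11} (-1)^k/k!
= 11! - 11!/1! + 11!/2! - 11!/3! + 11!/4! - 11!/5! + 11!/6! - 11!/7! + 11!/8! - 11!/9! + 11!/10! - 11!/11!
= 39916800 - 39916800 + 19958400 - 6652800 + 1663200 - 332640 + 55440 - 7920 + 990 - 110 + 11 - 1
= 14684570

14684570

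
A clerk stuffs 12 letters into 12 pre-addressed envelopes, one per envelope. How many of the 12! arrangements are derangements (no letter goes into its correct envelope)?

Recurrence: !12 = 12·!11 + (-1)^12.
!12 = 12·14684570 + 1 = 176214841

176214841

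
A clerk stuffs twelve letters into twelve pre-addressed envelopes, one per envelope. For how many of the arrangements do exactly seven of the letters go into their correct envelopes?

34848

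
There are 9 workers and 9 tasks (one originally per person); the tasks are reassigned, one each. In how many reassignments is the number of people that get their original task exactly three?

Choose which 3 of the 9 are fixed: C(9,3) = 84.
The other 6 form a derangement: !6 = 265.
Total: 84 × 265 = 22260.

22260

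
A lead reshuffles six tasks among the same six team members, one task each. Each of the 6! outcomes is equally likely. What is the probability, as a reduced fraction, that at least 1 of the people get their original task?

Favorable outcomes: Σ_{i≥1} C(6,i)·!(6-i) = 6·44 + 15·9 + 20·2 + 15·1 + 6·0 + 1·1 = 455.
Total outcomes: 6! = 720.
Probability = 455/720 = 91/144.

91/144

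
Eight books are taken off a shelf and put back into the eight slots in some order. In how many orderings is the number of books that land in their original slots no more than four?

Sum C(8,i)·!(8-i) for i = 0..4:
  i=0: C(8,0)·!8 = 1·14833 = 14833
  i=1: C(8,1)·!7 = 8·1854 = 14832
  i=2: C(8,2)·!6 = 28·265 = 7420
  i=3: C(8,3)·!5 = 56·44 = 2464
  i=4: C(8,4)·!4 = 70·9 = 630
Total = 40179.

40179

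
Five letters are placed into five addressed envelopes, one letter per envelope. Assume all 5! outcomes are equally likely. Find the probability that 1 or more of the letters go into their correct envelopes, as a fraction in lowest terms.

19/30

Favorable outcomes: Σ_{i≥1} C(5,i)·!(5-i) = 5·9 + 10·2 + 10·1 + 5·0 + 1·1 = 76.
Total outcomes: 5! = 120.
Probability = 76/120 = 19/30.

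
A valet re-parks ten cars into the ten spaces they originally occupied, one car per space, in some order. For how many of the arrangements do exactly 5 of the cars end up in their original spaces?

11088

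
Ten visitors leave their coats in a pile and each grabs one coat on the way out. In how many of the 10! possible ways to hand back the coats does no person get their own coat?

1334961

The number of derangements of 10 is !10 = Σ_{k=0}^{10} (-1)^k·10!/k!
= 10! - 10!/1! + 10!/2! - 10!/3! + 10!/4! - 10!/5! + 10!/6! - 10!/7! + 10!/8! - 10!/9! + 10!/10!
= 3628800 - 3628800 + 1814400 - 604800 + 151200 - 30240 + 5040 - 720 + 90 - 10 + 1
= 1334961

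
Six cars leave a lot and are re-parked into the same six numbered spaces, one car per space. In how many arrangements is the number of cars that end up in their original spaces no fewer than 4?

16

Sum C(6,i)·!(6-i) for i = 4..6:
  i=4: C(6,4)·!2 = 15·1 = 15
  i=5: C(6,5)·!1 = 6·0 = 0
  i=6: C(6,6)·!0 = 1·1 = 1
Total = 16.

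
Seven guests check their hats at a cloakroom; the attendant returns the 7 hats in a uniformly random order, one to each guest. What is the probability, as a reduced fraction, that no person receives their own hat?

103/280

Favorable outcomes: !7 = 1854.
Total outcomes: 7! = 5040.
Probability = 1854/5040 = 103/280.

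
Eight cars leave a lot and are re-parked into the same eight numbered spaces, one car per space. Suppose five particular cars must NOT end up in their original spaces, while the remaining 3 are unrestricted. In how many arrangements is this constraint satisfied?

Let A_j be the event that the j-th constrained one is fixed. By inclusion-exclusion over the 5 events:
Σ_{j=0}^{5} (-1)^j C(5,j)(8-j)!
= C(5,0)·8! - C(5,1)·7! + C(5,2)·6! - C(5,3)·5! + C(5,4)·4! - C(5,5)·3!
= 40320 - 25200 + 7200 - 1200 + 120 - 6
= 21234

21234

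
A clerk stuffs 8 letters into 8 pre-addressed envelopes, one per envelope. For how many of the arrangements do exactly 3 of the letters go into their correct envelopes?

2464

Choose which 3 of the 8 are fixed: C(8,3) = 56.
The other 5 form a derangement: !5 = 44.
Total: 56 × 44 = 2464.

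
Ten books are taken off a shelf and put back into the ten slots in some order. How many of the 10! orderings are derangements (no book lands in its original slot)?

Recurrence: !10 = 9·(!9 + !8).
!10 = 9·(133496 + 14833) = 9·148329 = 1334961

1334961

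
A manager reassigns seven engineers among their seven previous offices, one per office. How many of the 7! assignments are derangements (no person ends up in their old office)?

By inclusion-exclusion, !7 = Σ (-1)^k · 7!/k! for k=0..7
= 7! - 7!/1! + 7!/2! - 7!/3! + 7!/4! - 7!/5! + 7!/6! - 7!/7!
= 5040 - 5040 + 2520 - 840 + 210 - 42 + 7 - 1
= 1854

1854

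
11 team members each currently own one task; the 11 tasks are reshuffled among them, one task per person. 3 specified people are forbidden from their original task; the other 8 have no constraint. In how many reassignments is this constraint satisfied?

Inclusion-exclusion on the 3 forbidden self-matches:
Σ_{j=0}^{3} (-1)^j C(3,j)(11-j)!
= C(3,0)·11! - C(3,1)·10! + C(3,2)·9! - C(3,3)·8!
= 39916800 - 10886400 + 1088640 - 40320
= 30078720

30078720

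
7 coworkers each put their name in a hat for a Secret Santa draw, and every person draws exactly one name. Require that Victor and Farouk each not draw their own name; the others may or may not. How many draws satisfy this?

Inclusion-exclusion on the 2 forbidden self-matches:
Σ_{j=0}^{2} (-1)^j C(2,j)(7-j)!
= C(2,0)·7! - C(2,1)·6! + C(2,2)·5!
= 5040 - 1440 + 120
= 3720

3720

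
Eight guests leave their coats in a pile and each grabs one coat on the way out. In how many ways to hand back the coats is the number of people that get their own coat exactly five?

112

Choose which 5 of the 8 are fixed: C(8,5) = 56.
The remaining 3 must be deranged: !3 = 2.
Total: 56 × 2 = 112.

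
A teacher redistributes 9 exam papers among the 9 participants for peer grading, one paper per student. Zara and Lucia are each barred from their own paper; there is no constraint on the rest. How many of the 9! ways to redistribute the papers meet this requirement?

Inclusion-exclusion on the 2 forbidden self-matches:
Σ_{j=0}^{2} (-1)^j C(2,j)(9-j)!
= C(2,0)·9! - C(2,1)·8! + C(2,2)·7!
= 362880 - 80640 + 5040
= 287280

287280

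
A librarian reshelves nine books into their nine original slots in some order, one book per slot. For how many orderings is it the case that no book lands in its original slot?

!9 = 9! · Σ_{k=0}^{9} (-1)^k/k!
= 9! - 9!/1! + 9!/2! - 9!/3! + 9!/4! - 9!/5! + 9!/6! - 9!/7! + 9!/8! - 9!/9!
= 362880 - 362880 + 181440 - 60480 + 15120 - 3024 + 504 - 72 + 9 - 1
= 133496

133496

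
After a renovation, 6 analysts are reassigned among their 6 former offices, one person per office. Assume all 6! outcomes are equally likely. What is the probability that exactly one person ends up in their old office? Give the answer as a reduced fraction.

11/30

Favorable outcomes: C(6,1)·!5 = 6·44 = 264.
Total outcomes: 6! = 720.
Probability = 264/720 = 11/30.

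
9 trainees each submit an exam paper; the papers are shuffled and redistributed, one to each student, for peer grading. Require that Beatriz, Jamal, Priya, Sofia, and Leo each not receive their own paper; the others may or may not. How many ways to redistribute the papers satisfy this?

205056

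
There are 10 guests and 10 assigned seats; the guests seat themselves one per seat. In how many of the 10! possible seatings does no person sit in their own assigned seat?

!10 is the nearest integer to 10!/e.
10! = 3628800, and 3628800/e ≈ 1334960.92, so !10 = 1334961.

1334961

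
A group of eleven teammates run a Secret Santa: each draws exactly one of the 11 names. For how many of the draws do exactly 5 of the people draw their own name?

122430

Pick the 5 fixed positions: C(11,5) = 462 ways.
The other 6 form a derangement: !6 = 265.
Total: 462 × 265 = 122430.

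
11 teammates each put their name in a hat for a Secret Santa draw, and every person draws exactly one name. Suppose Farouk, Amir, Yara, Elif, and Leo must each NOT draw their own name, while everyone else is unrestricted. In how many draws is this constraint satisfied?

25022880

Inclusion-exclusion on the 5 forbidden self-matches:
Σ_{j=0}^{5} (-1)^j C(5,j)(11-j)!
= C(5,0)·11! - C(5,1)·10! + C(5,2)·9! - C(5,3)·8! + C(5,4)·7! - C(5,5)·6!
= 39916800 - 18144000 + 3628800 - 403200 + 25200 - 720
= 25022880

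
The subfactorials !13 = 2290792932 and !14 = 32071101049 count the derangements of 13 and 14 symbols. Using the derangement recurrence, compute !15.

481066515734

!15 = (15-1)·(!14 + !13) = 14·(32071101049 + 2290792932) = 14·34361893981 = 481066515734.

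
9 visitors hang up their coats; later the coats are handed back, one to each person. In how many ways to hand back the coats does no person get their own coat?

By inclusion-exclusion, !9 = Σ (-1)^k · 9!/k! for k=0..9
= 9! - 9!/1! + 9!/2! - 9!/3! + 9!/4! - 9!/5! + 9!/6! - 9!/7! + 9!/8! - 9!/9!
= 362880 - 362880 + 181440 - 60480 + 15120 - 3024 + 504 - 72 + 9 - 1
= 133496

133496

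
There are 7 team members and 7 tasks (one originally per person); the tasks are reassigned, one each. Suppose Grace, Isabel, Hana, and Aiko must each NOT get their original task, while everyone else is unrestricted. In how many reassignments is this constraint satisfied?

Let A_j be the event that the j-th constrained one is fixed. By inclusion-exclusion over the 4 events:
Σ_{j=0}^{4} (-1)^j C(4,j)(7-j)!
= C(4,0)·7! - C(4,1)·6! + C(4,2)·5! - C(4,3)·4! + C(4,4)·3!
= 5040 - 2880 + 720 - 96 + 6
= 2790

2790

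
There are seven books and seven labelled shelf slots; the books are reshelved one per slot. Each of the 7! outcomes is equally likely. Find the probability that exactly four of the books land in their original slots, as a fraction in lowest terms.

Favorable outcomes: C(7,4)·!3 = 35·2 = 70.
Total outcomes: 7! = 5040.
Probability = 70/5040 = 1/72.

1/72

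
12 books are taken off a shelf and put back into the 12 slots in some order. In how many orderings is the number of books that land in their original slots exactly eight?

Choose which 8 of the 12 are fixed: C(12,8) = 495.
The other 4 form a derangement: !4 = 9.
Total: 495 × 9 = 4455.

4455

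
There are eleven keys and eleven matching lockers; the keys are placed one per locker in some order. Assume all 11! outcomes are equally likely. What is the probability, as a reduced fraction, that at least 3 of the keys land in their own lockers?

3205379/39916800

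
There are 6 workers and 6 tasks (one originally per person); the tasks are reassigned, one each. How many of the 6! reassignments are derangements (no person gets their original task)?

The subfactorial !6 = [6!/e] (nearest integer).
6! = 720, and 720/e ≈ 264.87, so !6 = 265.

265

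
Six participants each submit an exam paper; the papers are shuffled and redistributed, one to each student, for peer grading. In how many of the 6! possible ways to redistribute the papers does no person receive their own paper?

265

The subfactorial !6 = [6!/e] (nearest integer).
6! = 720, and 720/e ≈ 264.87, so !6 = 265.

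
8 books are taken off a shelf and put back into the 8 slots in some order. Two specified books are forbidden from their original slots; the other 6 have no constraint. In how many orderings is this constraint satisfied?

30960

Inclusion-exclusion on the 2 forbidden self-matches:
Σ_{j=0}^{2} (-1)^j C(2,j)(8-j)!
= C(2,0)·8! - C(2,1)·7! + C(2,2)·6!
= 40320 - 10080 + 720
= 30960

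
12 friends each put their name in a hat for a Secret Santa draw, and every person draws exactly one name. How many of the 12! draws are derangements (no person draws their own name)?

176214841

By inclusion-exclusion, !12 = Σ (-1)^k · 12!/k! for k=0..12
= 12! - 12!/1! + 12!/2! - 12!/3! + 12!/4! - 12!/5! + 12!/6! - 12!/7! + 12!/8! - 12!/9! + 12!/10! - 12!/11! + 12!/12!
= 479001600 - 479001600 + 239500800 - 79833600 + 19958400 - 3991680 + 665280 - 95040 + 11880 - 1320 + 132 - 12 + 1
= 176214841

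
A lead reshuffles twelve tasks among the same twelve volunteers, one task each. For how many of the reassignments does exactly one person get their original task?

176214840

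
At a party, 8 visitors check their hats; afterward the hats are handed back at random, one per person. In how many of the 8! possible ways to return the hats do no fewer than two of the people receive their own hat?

10655

Sum C(8,i)·!(8-i) for i = 2..8:
  i=2: C(8,2)·!6 = 28·265 = 7420
  i=3: C(8,3)·!5 = 56·44 = 2464
  i=4: C(8,4)·!4 = 70·9 = 630
  i=5: C(8,5)·!3 = 56·2 = 112
  i=6: C(8,6)·!2 = 28·1 = 28
  i=7: C(8,7)·!1 = 8·0 = 0
  i=8: C(8,8)·!0 = 1·1 = 1
Total = 10655.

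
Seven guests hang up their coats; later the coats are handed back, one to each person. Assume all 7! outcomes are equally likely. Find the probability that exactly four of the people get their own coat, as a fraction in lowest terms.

1/72

Favorable outcomes: C(7,4)·!3 = 35·2 = 70.
Total outcomes: 7! = 5040.
Probability = 70/5040 = 1/72.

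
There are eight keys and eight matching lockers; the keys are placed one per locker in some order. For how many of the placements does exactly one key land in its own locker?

14832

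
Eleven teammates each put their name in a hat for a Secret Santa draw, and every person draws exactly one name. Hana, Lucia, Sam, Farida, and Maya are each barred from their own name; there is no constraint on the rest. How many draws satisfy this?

25022880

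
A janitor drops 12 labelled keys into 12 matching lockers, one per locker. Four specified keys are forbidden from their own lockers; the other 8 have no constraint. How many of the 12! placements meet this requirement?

339696000

Inclusion-exclusion on the 4 forbidden self-matches:
Σ_{j=0}^{4} (-1)^j C(4,j)(12-j)!
= C(4,0)·12! - C(4,1)·11! + C(4,2)·10! - C(4,3)·9! + C(4,4)·8!
= 479001600 - 159667200 + 21772800 - 1451520 + 40320
= 339696000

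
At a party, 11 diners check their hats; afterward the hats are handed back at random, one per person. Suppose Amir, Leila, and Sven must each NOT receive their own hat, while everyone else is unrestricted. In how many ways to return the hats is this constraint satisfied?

30078720

Inclusion-exclusion on the 3 forbidden self-matches:
Σ_{j=0}^{3} (-1)^j C(3,j)(11-j)!
= C(3,0)·11! - C(3,1)·10! + C(3,2)·9! - C(3,3)·8!
= 39916800 - 10886400 + 1088640 - 40320
= 30078720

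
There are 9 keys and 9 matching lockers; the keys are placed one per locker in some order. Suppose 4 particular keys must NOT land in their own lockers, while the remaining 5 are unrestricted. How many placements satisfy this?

Let A_j be the event that the j-th constrained one is fixed. By inclusion-exclusion over the 4 events:
Σ_{j=0}^{4} (-1)^j C(4,j)(9-j)!
= C(4,0)·9! - C(4,1)·8! + C(4,2)·7! - C(4,3)·6! + C(4,4)·5!
= 362880 - 161280 + 30240 - 2880 + 120
= 229080

229080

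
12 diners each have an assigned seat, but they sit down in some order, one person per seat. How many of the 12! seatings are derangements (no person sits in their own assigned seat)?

Use !n = n·!(n-1) + (-1)^n.
!12 = 12·14684570 + 1 = 176214841

176214841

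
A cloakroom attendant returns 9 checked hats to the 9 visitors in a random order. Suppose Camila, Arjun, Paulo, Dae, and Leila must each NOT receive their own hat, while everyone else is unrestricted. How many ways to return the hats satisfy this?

Let A_j be the event that the j-th constrained one is fixed. By inclusion-exclusion over the 5 events:
Σ_{j=0}^{5} (-1)^j C(5,j)(9-j)!
= C(5,0)·9! - C(5,1)·8! + C(5,2)·7! - C(5,3)·6! + C(5,4)·5! - C(5,5)·4!
= 362880 - 201600 + 50400 - 7200 + 600 - 24
= 205056

205056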